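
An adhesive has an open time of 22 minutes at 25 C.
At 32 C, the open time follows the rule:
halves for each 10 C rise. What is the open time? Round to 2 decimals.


Factor = 2^((32-25)/10) = 1.6245
Open time = 22 / 1.6245 = 13.54 min

13.54


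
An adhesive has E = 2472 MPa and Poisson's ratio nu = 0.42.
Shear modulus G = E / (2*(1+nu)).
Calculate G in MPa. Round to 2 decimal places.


G = 2472 / (2*(1+0.42))
= 2472 / 2.84
= 870.42 MPa

870.42


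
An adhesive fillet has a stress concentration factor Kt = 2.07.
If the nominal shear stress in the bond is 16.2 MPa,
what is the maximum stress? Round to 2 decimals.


Max stress = 16.2 * 2.07 = 33.53 MPa

33.53


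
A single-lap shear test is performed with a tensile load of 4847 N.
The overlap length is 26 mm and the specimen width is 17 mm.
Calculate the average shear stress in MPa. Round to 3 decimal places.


Shear stress = F / (overlap * width)
= 4847 / (26 * 17)
= 4847 / 442
= 10.966 MPa

10.966


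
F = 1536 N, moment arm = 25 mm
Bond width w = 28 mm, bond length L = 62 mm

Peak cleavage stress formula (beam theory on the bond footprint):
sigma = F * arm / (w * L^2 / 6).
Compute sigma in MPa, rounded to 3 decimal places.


sigma = (1536 * 25) / (28 * 3844 / 6)
= 38400 * 6 / 107632
= 230400 / 107632
= 2.141 MPa

2.141


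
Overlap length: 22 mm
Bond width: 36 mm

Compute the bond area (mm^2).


Bond area = 22 * 36 = 792 mm^2

792


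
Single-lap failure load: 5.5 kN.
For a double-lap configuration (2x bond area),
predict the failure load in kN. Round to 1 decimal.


Failure load = 5.5 * 2 = 11.0 kN

11.0


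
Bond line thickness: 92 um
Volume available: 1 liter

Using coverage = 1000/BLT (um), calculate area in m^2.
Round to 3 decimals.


1 L = 1e6 mm^3, thickness = 92 um = 0.092 mm
Area = 1e6 / 0.092 mm^2 = (1e6 / 0.092) / 1e6 m^2 = 1000 / 92 m^2
= 10.870 m^2

10.870


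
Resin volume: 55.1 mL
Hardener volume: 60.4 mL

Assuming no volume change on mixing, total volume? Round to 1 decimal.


V_total = 55.1 + 60.4 = 115.5 mL

115.5


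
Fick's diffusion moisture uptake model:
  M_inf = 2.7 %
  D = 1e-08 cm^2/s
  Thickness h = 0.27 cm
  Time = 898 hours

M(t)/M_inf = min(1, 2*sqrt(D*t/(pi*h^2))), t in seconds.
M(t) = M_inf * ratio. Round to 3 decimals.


t_sec = 898 * 3600 = 3232800
ratio = 2*sqrt(1e-08*3232800/(pi*0.27^2))
= min(1, 0.751416)
= 0.751416
M(t) = 2.7 * 0.751416 = 2.029 %

2.029


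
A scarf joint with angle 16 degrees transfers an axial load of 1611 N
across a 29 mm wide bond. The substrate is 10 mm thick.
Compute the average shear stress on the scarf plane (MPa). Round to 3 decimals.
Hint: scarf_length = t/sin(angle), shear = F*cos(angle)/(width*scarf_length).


scarf_length = 10 / sin(16 deg) = 36.2796 mm
cos(16 deg) = 0.961262
shear stress = 1611 * 0.961262 / (29 * 36.2796)
= 1.472 MPa

1.472


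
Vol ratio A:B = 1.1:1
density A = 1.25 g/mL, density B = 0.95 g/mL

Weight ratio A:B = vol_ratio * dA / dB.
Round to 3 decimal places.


Weight ratio = 1.1 * 1.25 / 0.95
= 1.447

1.447


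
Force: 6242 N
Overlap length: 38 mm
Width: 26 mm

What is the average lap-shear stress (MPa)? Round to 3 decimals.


Average shear stress = F / (overlap * width)
= 6242 / (38 * 26)
= 6.318 MPa

6.318


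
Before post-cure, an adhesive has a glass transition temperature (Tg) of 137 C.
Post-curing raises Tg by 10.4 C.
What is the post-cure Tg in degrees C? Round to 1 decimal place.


Tg_post = Tg_base + delta_Tg
= 137 + 10.4
= 147.4 C

147.4


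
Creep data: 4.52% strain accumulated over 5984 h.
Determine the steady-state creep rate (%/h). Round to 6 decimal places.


Rate = 4.52 / 5984 = 0.000755 %/h

0.000755


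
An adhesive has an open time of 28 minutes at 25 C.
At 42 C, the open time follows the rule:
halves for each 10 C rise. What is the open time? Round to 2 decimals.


Factor = 2^((42-25)/10) = 3.2490
Open time = 28 / 3.2490 = 8.62 min

8.62


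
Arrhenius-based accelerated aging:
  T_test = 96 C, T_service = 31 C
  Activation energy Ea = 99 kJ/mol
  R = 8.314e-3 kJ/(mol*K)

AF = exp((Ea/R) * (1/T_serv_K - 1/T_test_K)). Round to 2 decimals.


T_test_K = 369.15, T_serv_K = 304.15
AF = exp((99/8.314e-3) * (1/304.15 - 1/369.15))
= 985.97

985.97


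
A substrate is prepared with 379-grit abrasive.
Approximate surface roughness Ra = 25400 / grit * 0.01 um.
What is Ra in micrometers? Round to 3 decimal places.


Ra = 25400 / 379 * 0.01 = 0.670 um

0.670


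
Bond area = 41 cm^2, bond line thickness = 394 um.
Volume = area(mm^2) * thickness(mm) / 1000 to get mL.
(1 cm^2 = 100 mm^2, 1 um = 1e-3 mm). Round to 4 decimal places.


area_mm2 = 41 * 100 = 4100
blt_mm = 394 * 1e-3 = 0.394
vol_mm3 = 4100 * 0.394 = 1615.4
vol_mL = 1615.4 / 1000 = 1.6154 mL

1.6154


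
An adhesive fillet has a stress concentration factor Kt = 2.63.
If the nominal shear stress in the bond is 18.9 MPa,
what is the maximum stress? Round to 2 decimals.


Max stress = 18.9 * 2.63 = 49.71 MPa

49.71


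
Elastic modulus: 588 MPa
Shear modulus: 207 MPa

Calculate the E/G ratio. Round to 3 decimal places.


E / G = 588 / 207 = 2.841

2.841


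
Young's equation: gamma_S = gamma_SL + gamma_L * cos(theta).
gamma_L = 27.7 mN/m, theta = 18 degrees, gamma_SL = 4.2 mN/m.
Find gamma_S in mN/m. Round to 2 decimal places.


cos(18 deg) = 0.951057
gamma_S = 4.2 + 27.7 * 0.951057
= 30.54 mN/m

30.54


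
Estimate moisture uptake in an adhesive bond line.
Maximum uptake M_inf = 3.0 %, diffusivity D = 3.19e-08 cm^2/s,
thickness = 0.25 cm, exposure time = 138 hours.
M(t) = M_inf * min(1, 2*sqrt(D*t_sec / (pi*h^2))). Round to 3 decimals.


Convert time: 138 h = 496800 s
ratio = min(1, 2*sqrt(3.19e-08*496800/(pi*0.25^2)))
= 0.568200
M(t) = 3.0 * 0.568200 = 1.705%

1.705


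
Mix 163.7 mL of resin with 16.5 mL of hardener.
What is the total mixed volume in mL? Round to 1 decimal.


Total = 163.7 + 16.5 = 180.2 mL

180.2


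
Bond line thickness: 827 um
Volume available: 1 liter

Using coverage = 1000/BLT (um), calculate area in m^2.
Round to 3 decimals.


1 L = 1e6 mm^3, thickness = 827 um = 0.827 mm
Area = 1e6 / 0.827 mm^2 = (1e6 / 0.827) / 1e6 m^2 = 1000 / 827 m^2
= 1.209 m^2

1.209


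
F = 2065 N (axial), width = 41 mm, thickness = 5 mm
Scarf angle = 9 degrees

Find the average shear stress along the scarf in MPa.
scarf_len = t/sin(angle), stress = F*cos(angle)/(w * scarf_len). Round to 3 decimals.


scarf_len = 5/sin(9 deg) = 31.9623
cos(9 deg) = 0.987688
stress = 2065*0.987688/(41*31.9623) = 1.556 MPa

1.556


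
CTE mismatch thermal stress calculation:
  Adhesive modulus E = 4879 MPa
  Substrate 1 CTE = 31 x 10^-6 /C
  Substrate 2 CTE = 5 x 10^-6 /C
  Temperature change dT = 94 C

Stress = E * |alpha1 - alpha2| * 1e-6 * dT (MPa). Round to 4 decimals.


delta_alpha = |31 - 5| = 26 x 10^-6/C
Stress = 4879 * 26e-6 * 94
= 11.9243 MPa

11.9243


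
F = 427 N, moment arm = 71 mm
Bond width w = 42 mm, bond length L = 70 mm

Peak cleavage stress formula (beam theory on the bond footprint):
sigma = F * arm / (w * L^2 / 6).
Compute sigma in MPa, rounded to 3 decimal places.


sigma = (427 * 71) / (42 * 4900 / 6)
= 30317 * 6 / 205800
= 181902 / 205800
= 0.884 MPa

0.884


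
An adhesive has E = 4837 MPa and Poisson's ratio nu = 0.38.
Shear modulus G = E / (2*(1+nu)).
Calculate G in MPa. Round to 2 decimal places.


G = 4837 / (2*(1+0.38))
= 4837 / 2.76
= 1752.54 MPa

1752.54


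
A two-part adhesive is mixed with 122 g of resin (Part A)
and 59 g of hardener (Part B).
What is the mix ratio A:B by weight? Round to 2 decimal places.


Mix ratio = mass_A / mass_B
= 122 / 59
= 2.07

2.07


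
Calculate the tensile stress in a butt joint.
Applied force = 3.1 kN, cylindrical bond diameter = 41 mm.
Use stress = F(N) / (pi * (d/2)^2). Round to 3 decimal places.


A = pi * 20.5^2 = 1320.2543 mm^2
sigma = 3100.0 / 1320.2543 = 2.348 MPa

2.348


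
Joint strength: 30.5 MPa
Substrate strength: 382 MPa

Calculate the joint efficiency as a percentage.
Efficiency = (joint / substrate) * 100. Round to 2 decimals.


Efficiency = (30.5 / 382) * 100 = 7.98%

7.98


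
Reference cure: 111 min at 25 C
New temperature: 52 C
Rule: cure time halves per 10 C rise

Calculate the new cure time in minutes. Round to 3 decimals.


factor = 2^((52-25)/10) = 6.4980
t_new = 111 / 6.4980 = 17.082 min

17.082


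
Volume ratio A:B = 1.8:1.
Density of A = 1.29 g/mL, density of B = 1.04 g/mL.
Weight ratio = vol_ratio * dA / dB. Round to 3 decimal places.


Wt ratio = 1.8 * 1.29 / 1.04
= 2.233

2.233


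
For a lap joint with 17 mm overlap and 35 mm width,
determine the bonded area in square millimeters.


Area = 17 * 35 = 595 mm^2

595


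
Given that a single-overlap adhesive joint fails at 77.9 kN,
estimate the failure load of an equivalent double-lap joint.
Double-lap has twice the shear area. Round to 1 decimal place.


Double-lap factor = 2
Expected load = 77.9 * 2 = 155.8 kN

155.8


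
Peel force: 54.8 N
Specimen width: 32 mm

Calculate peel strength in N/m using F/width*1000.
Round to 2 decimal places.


Peel strength = 54.8 / 32 * 1000 = 1712.50 N/m

1712.50


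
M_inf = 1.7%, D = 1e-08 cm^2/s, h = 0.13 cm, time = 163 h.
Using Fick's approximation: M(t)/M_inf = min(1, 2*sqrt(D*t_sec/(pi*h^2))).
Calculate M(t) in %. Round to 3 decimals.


t = 586800 s
ratio = min(1, 2*sqrt(1e-08*586800/(pi*0.0169)))
= 0.664901
M(t) = 1.7 * 0.664901 = 1.130%

1.130


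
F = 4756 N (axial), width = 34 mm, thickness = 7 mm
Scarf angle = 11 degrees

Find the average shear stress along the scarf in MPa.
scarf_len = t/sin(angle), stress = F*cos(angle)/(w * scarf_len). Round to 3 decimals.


scarf_len = 7/sin(11 deg) = 36.6859
cos(11 deg) = 0.981627
stress = 4756*0.981627/(34*36.6859) = 3.743 MPa

3.743


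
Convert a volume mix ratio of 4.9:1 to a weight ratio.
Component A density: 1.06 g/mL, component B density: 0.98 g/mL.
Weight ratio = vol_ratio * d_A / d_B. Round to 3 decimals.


= 4.9 * 1.06 / 0.98 = 5.300

5.300


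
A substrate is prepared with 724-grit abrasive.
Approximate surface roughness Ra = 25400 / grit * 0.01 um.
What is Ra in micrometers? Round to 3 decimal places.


Ra = 25400 / 724 * 0.01 = 0.351 um

0.351


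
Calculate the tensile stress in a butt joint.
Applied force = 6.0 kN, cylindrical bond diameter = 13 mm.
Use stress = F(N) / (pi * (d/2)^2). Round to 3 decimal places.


A = pi * 6.5^2 = 132.7323 mm^2
sigma = 6000.0 / 132.7323 = 45.204 MPa

45.204


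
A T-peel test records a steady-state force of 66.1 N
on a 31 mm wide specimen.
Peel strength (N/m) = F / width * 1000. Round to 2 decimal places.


Peel strength = 66.1 / 31 * 1000
= 2132.26 N/m

2132.26


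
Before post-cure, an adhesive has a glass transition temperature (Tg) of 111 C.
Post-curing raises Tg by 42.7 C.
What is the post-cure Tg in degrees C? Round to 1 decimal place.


Tg_post = Tg_base + delta_Tg
= 111 + 42.7
= 153.7 C

153.7


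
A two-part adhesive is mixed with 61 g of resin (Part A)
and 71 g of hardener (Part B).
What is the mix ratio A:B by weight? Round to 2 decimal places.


Mix ratio = mass_A / mass_B
= 61 / 71
= 0.86

0.86


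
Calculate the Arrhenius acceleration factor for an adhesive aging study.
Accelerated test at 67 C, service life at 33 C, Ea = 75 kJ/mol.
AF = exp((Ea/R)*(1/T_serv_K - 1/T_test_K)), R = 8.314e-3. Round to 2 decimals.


T_test = 340.15 K, T_serv = 306.15 K
Ea/R = 75 / 0.008314 = 9020.93
AF = exp(9020.93 * (1/306.15 - 1/340.15))
= 19.02

19.02


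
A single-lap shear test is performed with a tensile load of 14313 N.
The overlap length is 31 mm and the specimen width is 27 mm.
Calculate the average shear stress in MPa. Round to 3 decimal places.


Shear stress = F / (overlap * width)
= 14313 / (31 * 27)
= 14313 / 837
= 17.100 MPa

17.100


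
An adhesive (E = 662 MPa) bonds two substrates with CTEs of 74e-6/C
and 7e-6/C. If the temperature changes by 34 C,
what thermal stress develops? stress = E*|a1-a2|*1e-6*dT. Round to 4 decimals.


Stress = 662 * |74 - 7| * 1e-6 * 34
= 1.5080 MPa

1.5080


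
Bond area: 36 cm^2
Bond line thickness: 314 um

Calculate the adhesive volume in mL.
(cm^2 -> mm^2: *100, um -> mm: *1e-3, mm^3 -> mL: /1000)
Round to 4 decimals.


V = 36*100 * 314*1e-3 / 1000
= 1.1304 mL

1.1304


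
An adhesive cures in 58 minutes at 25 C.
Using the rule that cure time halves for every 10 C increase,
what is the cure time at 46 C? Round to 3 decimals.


Factor = 2^((46 - 25) / 10) = 4.2871
Cure time = 58 / 4.2871
= 13.529 minutes

13.529


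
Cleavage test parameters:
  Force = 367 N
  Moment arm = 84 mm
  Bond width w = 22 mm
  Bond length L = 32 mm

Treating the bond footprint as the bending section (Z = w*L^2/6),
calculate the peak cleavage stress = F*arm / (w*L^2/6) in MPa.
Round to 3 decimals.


M = 367 * 84 = 30828 N*mm
Z = 22 * 32^2 / 6 = 22528 / 6 mm^3
sigma = M / Z = 6 * 30828 / 22528 = 184968 / 22528
= 8.211 MPa

8.211


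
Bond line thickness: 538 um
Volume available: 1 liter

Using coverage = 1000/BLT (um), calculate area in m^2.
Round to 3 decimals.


1 L = 1e6 mm^3, thickness = 538 um = 0.538 mm
Area = 1e6 / 0.538 mm^2 = (1e6 / 0.538) / 1e6 m^2 = 1000 / 538 m^2
= 1.859 m^2

1.859


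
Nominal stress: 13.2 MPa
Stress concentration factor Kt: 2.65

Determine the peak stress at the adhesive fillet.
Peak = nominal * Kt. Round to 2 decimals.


Peak stress = 13.2 * 2.65
= 34.98 MPa

34.98


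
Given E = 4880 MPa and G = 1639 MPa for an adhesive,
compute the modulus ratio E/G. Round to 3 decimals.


E/G ratio = 4880 / 1639 = 2.977

2.977


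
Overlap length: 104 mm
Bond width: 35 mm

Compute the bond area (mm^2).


Bond area = 104 * 35 = 3640 mm^2

3640


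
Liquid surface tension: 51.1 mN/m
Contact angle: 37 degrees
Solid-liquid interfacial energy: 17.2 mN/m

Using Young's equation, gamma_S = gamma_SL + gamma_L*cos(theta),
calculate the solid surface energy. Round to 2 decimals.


gamma_S = 17.2 + 51.1 * cos(37)
= 58.01 mN/m

58.01


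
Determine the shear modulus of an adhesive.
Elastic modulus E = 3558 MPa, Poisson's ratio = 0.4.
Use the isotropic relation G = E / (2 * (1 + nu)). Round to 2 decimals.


G = 3558 / (2*(1+0.4)) = 3558 / 2.80
= 1270.71 MPa

1270.71


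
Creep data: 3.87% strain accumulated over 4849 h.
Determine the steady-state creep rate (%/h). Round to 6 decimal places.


Rate = 3.87 / 4849 = 0.000798 %/h

0.000798


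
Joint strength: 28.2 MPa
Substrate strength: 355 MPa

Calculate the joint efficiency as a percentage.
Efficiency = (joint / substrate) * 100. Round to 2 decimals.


Efficiency = (28.2 / 355) * 100 = 7.94%

7.94


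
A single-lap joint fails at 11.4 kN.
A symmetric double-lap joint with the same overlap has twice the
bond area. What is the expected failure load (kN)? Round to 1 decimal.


Double-lap load = 2 * 11.4 = 22.8 kN

22.8


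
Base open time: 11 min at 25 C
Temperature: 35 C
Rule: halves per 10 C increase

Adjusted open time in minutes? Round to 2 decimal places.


Acceleration = 2^((35-25)/10) = 2.0000
Open time = 11 / 2.0000 = 5.50 min

5.50


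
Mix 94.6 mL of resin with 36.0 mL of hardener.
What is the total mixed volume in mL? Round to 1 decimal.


Total = 94.6 + 36.0 = 130.6 mL

130.6


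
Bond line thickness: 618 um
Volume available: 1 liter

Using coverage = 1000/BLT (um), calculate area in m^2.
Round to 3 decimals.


1 L = 1e6 mm^3, thickness = 618 um = 0.618 mm
Area = 1e6 / 0.618 mm^2 = (1e6 / 0.618) / 1e6 m^2 = 1000 / 618 m^2
= 1.618 m^2

1.618


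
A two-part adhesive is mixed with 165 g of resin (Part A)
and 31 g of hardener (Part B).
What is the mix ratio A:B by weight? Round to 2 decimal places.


Mix ratio = mass_A / mass_B
= 165 / 31
= 5.32

5.32


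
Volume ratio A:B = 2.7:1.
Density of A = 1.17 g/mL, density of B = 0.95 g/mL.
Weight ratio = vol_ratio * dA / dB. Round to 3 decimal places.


Wt ratio = 2.7 * 1.17 / 0.95
= 3.325

3.325


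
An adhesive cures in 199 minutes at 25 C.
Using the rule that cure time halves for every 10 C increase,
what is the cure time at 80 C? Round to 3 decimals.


Factor = 2^((80 - 25) / 10) = 45.2548
Cure time = 199 / 45.2548
= 4.397 minutes

4.397


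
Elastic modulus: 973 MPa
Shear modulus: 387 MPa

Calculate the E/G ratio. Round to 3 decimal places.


E / G = 973 / 387 = 2.514

2.514


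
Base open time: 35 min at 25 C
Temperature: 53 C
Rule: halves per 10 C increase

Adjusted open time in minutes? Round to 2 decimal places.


Acceleration = 2^((53-25)/10) = 6.9644
Open time = 35 / 6.9644 = 5.03 min

5.03


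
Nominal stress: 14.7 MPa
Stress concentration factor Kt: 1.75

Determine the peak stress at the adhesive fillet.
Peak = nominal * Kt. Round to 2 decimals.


Peak stress = 14.7 * 1.75
= 25.73 MPa

25.73


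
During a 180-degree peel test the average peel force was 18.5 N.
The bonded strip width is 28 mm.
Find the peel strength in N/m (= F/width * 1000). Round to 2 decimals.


Peel strength = F/width * 1000
= 18.5 / 28 * 1000
= 660.71 N/m

660.71


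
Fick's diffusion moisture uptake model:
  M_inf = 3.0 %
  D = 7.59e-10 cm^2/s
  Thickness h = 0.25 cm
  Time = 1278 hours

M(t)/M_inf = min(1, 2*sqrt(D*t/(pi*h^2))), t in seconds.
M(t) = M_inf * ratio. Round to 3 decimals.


t_sec = 1278 * 3600 = 4600800
ratio = 2*sqrt(7.59e-10*4600800/(pi*0.25^2))
= min(1, 0.266718)
= 0.266718
M(t) = 3.0 * 0.266718 = 0.800 %

0.800


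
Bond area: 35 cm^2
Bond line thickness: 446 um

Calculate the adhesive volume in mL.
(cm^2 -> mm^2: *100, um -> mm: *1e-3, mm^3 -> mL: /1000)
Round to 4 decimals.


V = 35*100 * 446*1e-3 / 1000
= 1.5610 mL

1.5610


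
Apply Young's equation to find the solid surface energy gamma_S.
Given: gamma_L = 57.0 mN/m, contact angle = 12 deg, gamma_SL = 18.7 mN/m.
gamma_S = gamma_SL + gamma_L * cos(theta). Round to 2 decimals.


theta_rad = 12 * pi/180 = 0.209440
gamma_S = 18.7 + 57.0 * cos(0.209440)
= 74.45 mN/m

74.45


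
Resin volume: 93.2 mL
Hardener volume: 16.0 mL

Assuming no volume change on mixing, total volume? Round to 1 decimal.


V_total = 93.2 + 16.0 = 109.2 mL

109.2


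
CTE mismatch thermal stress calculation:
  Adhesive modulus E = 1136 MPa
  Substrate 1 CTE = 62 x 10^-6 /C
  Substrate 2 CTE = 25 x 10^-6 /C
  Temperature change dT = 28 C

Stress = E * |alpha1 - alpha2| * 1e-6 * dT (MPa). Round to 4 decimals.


delta_alpha = |62 - 25| = 37 x 10^-6/C
Stress = 1136 * 37e-6 * 28
= 1.1769 MPa

1.1769


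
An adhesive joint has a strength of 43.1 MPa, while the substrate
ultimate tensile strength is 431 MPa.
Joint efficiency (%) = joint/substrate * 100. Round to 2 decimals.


Efficiency = 43.1 / 431 * 100
= 10.00%

10.00


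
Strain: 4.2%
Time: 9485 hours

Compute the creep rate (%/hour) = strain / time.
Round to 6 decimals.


Creep rate = 4.2 / 9485
= 0.000443 %/h

0.000443


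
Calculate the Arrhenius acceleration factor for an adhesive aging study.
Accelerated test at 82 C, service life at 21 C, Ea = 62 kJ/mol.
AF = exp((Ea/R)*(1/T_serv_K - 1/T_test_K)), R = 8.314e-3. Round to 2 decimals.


T_test = 355.15 K, T_serv = 294.15 K
Ea/R = 62 / 0.008314 = 7457.30
AF = exp(7457.30 * (1/294.15 - 1/355.15))
= 77.82

77.82


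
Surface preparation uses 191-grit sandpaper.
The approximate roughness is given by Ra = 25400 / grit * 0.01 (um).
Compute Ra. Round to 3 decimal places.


Ra = 25400 / 191 * 0.01
= 254 / 191
= 1.330 um

1.330


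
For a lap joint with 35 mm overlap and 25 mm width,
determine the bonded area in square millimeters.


Area = 35 * 25 = 875 mm^2

875


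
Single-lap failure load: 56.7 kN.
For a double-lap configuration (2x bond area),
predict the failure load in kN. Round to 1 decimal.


Failure load = 56.7 * 2 = 113.4 kN

113.4


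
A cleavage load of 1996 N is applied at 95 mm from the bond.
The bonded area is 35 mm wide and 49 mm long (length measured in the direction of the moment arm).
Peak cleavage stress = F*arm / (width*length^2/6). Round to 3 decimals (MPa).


Moment = 1996 * 95 = 189620 N*mm
Section modulus = 35 * 2401 / 6 = 84035 / 6 mm^3
Stress = 189620 / (84035 / 6) = 1137720 / 84035
= 13.539 MPa

13.539


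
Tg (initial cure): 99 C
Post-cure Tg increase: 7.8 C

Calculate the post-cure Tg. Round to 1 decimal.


Post-cure Tg = 99 + 7.8 = 106.8 C

106.8


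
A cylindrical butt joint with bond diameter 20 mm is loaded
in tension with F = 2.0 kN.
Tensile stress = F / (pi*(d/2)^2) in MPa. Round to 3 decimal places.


Area = pi * (20/2)^2 = 314.1593 mm^2
Stress = 2.0*1000 / 314.1593
= 6.366 MPa

6.366


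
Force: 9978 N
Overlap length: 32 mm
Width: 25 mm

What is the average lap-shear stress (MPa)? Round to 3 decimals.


Average shear stress = F / (overlap * width)
= 9978 / (32 * 25)
= 12.473 MPa

12.473


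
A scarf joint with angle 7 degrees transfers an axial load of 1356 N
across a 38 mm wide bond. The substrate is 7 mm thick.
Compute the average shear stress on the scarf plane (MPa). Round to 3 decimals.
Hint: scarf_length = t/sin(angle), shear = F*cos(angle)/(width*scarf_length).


scarf_length = 7 / sin(7 deg) = 57.4386 mm
cos(7 deg) = 0.992546
shear stress = 1356 * 0.992546 / (38 * 57.4386)
= 0.617 MPa

0.617


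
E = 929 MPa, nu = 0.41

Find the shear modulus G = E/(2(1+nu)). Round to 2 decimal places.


G = 929 / (2 * 1.41)
= 329.43 MPa

329.43


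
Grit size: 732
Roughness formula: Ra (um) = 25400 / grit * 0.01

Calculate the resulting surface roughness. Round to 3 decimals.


Ra = 25400 / 732 * 0.01
= 0.347 um

0.347


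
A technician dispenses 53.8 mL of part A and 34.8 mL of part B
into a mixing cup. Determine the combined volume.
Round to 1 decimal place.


Combined volume = 53.8 + 34.8
= 88.6 mL

88.6


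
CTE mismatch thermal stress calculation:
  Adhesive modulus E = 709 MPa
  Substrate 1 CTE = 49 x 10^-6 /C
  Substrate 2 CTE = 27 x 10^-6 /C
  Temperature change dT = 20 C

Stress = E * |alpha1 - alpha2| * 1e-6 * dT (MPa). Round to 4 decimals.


delta_alpha = |49 - 27| = 22 x 10^-6/C
Stress = 709 * 22e-6 * 20
= 0.3120 MPa

0.3120


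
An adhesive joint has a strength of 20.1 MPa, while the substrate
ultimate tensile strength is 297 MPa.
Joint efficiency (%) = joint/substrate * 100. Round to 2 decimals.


Efficiency = 20.1 / 297 * 100
= 6.77%

6.77


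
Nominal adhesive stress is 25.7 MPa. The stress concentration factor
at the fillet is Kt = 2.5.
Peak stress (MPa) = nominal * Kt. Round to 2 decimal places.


Peak = 25.7 * 2.5 = 64.25 MPa

64.25


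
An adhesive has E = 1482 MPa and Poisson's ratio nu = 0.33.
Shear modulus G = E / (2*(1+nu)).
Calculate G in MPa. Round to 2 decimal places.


G = 1482 / (2*(1+0.33))
= 1482 / 2.66
= 557.14 MPa

557.14


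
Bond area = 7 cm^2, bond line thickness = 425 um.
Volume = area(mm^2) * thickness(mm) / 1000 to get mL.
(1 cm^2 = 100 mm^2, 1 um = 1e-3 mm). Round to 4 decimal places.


area_mm2 = 7 * 100 = 700
blt_mm = 425 * 1e-3 = 0.425
vol_mm3 = 700 * 0.425 = 297.5
vol_mL = 297.5 / 1000 = 0.2975 mL

0.2975


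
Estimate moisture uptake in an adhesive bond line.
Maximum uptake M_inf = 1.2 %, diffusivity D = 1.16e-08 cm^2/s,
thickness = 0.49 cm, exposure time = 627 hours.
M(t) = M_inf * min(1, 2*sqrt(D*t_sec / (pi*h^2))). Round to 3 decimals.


Convert time: 627 h = 2257200 s
ratio = min(1, 2*sqrt(1.16e-08*2257200/(pi*0.49^2)))
= 0.372626
M(t) = 1.2 * 0.372626 = 0.447%

0.447


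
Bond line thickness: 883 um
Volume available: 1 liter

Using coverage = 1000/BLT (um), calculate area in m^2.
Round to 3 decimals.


1 L = 1e6 mm^3, thickness = 883 um = 0.883 mm
Area = 1e6 / 0.883 mm^2 = (1e6 / 0.883) / 1e6 m^2 = 1000 / 883 m^2
= 1.133 m^2

1.133


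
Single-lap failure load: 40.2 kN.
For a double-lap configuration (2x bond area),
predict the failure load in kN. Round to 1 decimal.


Failure load = 40.2 * 2 = 80.4 kN

80.4


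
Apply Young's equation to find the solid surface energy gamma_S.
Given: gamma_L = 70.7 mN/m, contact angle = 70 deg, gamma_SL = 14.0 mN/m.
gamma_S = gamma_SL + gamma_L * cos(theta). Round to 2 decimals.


theta_rad = 70 * pi/180 = 1.221730
gamma_S = 14.0 + 70.7 * cos(1.221730)
= 38.18 mN/m

38.18


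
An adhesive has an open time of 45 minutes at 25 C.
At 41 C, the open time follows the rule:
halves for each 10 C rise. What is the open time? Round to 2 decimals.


Factor = 2^((41-25)/10) = 3.0314
Open time = 45 / 3.0314 = 14.84 min

14.84


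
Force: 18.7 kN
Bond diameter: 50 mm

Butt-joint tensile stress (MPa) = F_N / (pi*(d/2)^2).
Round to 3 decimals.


F_N = 18.7 * 1000 = 18700.0 N
A = pi*(25.0)^2 = 1963.4954 mm^2
stress = 18700.0 / 1963.4954 = 9.524 MPa

9.524


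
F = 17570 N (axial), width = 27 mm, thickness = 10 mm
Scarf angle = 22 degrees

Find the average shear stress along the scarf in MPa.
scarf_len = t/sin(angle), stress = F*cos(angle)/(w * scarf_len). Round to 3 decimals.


scarf_len = 10/sin(22 deg) = 26.6947
cos(22 deg) = 0.927184
stress = 17570*0.927184/(27*26.6947) = 22.602 MPa

22.602


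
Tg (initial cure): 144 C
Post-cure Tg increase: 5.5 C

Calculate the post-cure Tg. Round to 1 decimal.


Post-cure Tg = 144 + 5.5 = 149.5 C

149.5


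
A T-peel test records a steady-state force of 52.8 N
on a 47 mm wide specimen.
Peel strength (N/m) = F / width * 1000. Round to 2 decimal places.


Peel strength = 52.8 / 47 * 1000
= 1123.40 N/m

1123.40


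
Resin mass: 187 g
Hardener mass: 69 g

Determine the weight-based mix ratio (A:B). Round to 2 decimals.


Ratio = 187 / 69 = 2.71

2.71


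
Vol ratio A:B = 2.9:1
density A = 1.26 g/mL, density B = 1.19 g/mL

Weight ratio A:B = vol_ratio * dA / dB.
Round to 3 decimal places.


Weight ratio = 2.9 * 1.26 / 1.19
= 3.071

3.071


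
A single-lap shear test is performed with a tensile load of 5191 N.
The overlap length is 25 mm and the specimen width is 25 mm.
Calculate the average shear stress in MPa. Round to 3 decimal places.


Shear stress = F / (overlap * width)
= 5191 / (25 * 25)
= 5191 / 625
= 8.306 MPa

8.306


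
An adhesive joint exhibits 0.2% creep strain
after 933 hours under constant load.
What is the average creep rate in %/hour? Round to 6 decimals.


Creep rate = strain / time
= 0.2 / 933
= 0.000214 %/h

0.000214


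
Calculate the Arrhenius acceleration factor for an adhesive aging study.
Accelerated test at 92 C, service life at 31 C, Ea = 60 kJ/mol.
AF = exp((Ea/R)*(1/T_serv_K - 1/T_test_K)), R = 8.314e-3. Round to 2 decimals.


T_test = 365.15 K, T_serv = 304.15 K
Ea/R = 60 / 0.008314 = 7216.74
AF = exp(7216.74 * (1/304.15 - 1/365.15))
= 52.66

52.66


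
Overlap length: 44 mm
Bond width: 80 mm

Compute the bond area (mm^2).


Bond area = 44 * 80 = 3520 mm^2

3520


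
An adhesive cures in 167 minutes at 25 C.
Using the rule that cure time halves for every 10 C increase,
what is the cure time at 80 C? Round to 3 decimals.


Factor = 2^((80 - 25) / 10) = 45.2548
Cure time = 167 / 45.2548
= 3.690 minutes

3.690


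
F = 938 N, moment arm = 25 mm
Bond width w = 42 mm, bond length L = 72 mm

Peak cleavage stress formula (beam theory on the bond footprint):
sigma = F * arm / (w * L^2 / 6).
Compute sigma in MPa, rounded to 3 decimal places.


sigma = (938 * 25) / (42 * 5184 / 6)
= 23450 * 6 / 217728
= 140700 / 217728
= 0.646 MPa

0.646


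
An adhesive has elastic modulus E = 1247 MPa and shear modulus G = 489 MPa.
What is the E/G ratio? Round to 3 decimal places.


E/G = 1247 / 489 = 2.550

2.550


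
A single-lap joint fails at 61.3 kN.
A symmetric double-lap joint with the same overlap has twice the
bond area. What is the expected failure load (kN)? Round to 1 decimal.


Double-lap load = 2 * 61.3 = 122.6 kN

122.6


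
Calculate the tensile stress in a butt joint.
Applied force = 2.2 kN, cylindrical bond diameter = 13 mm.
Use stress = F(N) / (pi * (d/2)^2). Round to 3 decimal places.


A = pi * 6.5^2 = 132.7323 mm^2
sigma = 2200.0 / 132.7323 = 16.575 MPa

16.575


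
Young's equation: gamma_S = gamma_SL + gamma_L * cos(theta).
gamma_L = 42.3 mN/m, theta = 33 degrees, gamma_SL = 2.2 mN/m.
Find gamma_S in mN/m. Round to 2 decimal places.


cos(33 deg) = 0.838671
gamma_S = 2.2 + 42.3 * 0.838671
= 37.68 mN/m

37.68


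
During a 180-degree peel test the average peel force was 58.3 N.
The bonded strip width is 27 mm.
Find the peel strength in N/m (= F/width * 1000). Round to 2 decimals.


Peel strength = F/width * 1000
= 58.3 / 27 * 1000
= 2159.26 N/m

2159.26


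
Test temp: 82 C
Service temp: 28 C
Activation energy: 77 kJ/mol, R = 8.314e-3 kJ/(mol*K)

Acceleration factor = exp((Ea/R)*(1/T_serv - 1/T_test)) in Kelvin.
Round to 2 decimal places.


AF = exp((77/0.008314)*(1/301.15 - 1/355.15))
= 107.35

107.35


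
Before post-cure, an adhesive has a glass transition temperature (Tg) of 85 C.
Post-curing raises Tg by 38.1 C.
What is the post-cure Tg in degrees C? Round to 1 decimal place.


Tg_post = Tg_base + delta_Tg
= 85 + 38.1
= 123.1 C

123.1


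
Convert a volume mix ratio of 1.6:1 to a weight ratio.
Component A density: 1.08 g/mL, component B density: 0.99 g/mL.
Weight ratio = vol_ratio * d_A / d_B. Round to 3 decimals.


= 1.6 * 1.08 / 0.99 = 1.745

1.745


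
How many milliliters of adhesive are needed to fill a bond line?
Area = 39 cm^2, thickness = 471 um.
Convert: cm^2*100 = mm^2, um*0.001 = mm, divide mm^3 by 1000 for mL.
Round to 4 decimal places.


= (39 * 100) * (471 * 0.001) / 1000
= 1.8369 mL

1.8369


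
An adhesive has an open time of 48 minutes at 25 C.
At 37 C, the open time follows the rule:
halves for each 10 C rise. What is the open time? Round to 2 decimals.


Factor = 2^((37-25)/10) = 2.2974
Open time = 48 / 2.2974 = 20.89 min

20.89


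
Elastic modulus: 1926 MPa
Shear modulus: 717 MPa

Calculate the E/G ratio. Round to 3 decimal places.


E / G = 1926 / 717 = 2.686

2.686


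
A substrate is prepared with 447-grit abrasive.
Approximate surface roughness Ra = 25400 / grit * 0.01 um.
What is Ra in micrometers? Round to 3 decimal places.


Ra = 25400 / 447 * 0.01 = 0.568 um

0.568


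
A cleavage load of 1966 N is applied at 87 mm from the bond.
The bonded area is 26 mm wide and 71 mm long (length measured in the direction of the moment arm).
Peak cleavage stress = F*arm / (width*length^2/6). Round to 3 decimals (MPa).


Moment = 1966 * 87 = 171042 N*mm
Section modulus = 26 * 5041 / 6 = 131066 / 6 mm^3
Stress = 171042 / (131066 / 6) = 1026252 / 131066
= 7.830 MPa

7.830


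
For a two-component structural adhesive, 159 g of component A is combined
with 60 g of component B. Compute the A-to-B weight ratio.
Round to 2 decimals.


Weight ratio A:B = 159 / 60
= 2.65

2.65


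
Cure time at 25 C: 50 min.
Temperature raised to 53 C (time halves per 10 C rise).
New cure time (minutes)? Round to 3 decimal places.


Acceleration factor = 2^(28/10) = 6.9644
New time = 50 / 6.9644 = 7.179 min

7.179


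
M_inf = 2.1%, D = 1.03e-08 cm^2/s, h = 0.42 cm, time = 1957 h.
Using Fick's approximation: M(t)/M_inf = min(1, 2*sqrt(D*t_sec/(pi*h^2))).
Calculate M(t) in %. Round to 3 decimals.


t = 7045200 s
ratio = min(1, 2*sqrt(1.03e-08*7045200/(pi*0.1764)))
= 0.723721
M(t) = 2.1 * 0.723721 = 1.520%

1.520


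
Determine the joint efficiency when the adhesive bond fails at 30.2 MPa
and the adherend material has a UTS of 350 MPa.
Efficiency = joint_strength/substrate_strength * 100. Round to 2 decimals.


Joint efficiency = 30.2 / 350 * 100
= 8.63%

8.63


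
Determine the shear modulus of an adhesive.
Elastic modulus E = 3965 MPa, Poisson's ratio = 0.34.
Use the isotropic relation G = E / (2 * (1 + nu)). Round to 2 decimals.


G = 3965 / (2*(1+0.34)) = 3965 / 2.68
= 1479.48 MPa

1479.48


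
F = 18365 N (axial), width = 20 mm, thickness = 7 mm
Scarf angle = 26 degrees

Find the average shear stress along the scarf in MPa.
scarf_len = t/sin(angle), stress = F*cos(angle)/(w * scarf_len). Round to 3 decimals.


scarf_len = 7/sin(26 deg) = 15.9682
cos(26 deg) = 0.898794
stress = 18365*0.898794/(20*15.9682) = 51.685 MPa

51.685


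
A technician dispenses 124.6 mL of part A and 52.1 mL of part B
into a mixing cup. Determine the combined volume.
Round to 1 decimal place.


Combined volume = 124.6 + 52.1
= 176.7 mL

176.7


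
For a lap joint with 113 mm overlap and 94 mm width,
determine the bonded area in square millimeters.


Area = 113 * 94 = 10622 mm^2

10622


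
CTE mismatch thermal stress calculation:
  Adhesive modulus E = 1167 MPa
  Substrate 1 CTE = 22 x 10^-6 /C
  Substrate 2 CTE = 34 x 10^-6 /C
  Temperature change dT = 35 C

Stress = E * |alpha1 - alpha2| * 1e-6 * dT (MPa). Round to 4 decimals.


delta_alpha = |22 - 34| = 12 x 10^-6/C
Stress = 1167 * 12e-6 * 35
= 0.4901 MPa

0.4901


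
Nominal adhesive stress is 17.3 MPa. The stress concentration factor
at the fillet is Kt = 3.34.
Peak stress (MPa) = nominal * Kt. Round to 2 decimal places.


Peak = 17.3 * 3.34 = 57.78 MPa

57.78


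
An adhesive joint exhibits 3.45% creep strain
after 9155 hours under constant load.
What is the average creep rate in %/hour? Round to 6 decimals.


Creep rate = strain / time
= 3.45 / 9155
= 0.000377 %/h

0.000377


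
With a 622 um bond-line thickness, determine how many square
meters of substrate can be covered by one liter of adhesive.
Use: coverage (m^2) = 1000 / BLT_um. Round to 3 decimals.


Coverage = 1000 / 622 = 1.608 m^2

1.608


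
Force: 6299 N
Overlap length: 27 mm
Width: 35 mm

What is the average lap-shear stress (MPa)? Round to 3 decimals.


Average shear stress = F / (overlap * width)
= 6299 / (27 * 35)
= 6.666 MPa

6.666


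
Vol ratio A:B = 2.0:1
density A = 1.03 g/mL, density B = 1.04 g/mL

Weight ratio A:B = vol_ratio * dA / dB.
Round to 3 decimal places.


Weight ratio = 2.0 * 1.03 / 1.04
= 1.981

1.981


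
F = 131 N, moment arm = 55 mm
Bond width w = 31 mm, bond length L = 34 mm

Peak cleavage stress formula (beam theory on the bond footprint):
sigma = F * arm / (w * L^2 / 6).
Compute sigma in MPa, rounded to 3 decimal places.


sigma = (131 * 55) / (31 * 1156 / 6)
= 7205 * 6 / 35836
= 43230 / 35836
= 1.206 MPa

1.206


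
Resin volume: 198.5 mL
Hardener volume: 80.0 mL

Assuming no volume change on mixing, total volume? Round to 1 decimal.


V_total = 198.5 + 80.0 = 278.5 mL

278.5


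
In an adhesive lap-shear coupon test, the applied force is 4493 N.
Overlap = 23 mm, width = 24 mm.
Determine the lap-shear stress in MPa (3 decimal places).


stress = F / (overlap * width)
= 4493 / (23 * 24)
= 8.139 MPa

8.139


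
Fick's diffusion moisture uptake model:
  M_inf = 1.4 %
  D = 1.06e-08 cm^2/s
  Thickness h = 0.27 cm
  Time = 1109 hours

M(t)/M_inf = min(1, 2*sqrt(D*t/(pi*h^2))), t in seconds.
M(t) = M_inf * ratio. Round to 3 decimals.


t_sec = 1109 * 3600 = 3992400
ratio = 2*sqrt(1.06e-08*3992400/(pi*0.27^2))
= min(1, 0.859728)
= 0.859728
M(t) = 1.4 * 0.859728 = 1.204 %

1.204


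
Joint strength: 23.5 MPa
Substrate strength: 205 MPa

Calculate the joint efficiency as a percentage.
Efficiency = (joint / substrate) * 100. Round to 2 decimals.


Efficiency = (23.5 / 205) * 100 = 11.46%

11.46


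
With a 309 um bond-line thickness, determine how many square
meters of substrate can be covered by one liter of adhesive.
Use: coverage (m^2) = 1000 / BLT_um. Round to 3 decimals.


Coverage = 1000 / 309 = 3.236 m^2

3.236


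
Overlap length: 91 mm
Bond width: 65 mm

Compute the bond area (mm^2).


Bond area = 91 * 65 = 5915 mm^2

5915


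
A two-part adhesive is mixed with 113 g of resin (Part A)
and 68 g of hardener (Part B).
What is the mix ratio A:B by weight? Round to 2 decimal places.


Mix ratio = mass_A / mass_B
= 113 / 68
= 1.66

1.66


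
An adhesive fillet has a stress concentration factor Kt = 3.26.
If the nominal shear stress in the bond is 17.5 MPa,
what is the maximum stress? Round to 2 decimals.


Max stress = 17.5 * 3.26 = 57.05 MPa

57.05


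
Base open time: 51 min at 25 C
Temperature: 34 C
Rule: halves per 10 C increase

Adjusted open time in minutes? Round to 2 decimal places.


Acceleration = 2^((34-25)/10) = 1.8661
Open time = 51 / 1.8661 = 27.33 min

27.33


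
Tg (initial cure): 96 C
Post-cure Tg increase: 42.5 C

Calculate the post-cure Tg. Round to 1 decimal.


Post-cure Tg = 96 + 42.5 = 138.5 C

138.5


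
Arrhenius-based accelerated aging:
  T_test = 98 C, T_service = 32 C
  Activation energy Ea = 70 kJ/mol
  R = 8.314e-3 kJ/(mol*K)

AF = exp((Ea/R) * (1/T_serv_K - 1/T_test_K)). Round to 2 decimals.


T_test_K = 371.15, T_serv_K = 305.15
AF = exp((70/8.314e-3) * (1/305.15 - 1/371.15))
= 135.16

135.16


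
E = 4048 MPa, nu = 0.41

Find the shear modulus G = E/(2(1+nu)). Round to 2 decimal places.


G = 4048 / (2 * 1.41)
= 1435.46 MPa

1435.46


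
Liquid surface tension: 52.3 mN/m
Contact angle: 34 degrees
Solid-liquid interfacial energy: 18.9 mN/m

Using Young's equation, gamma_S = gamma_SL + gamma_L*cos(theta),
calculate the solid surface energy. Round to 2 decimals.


gamma_S = 18.9 + 52.3 * cos(34)
= 62.26 mN/m

62.26


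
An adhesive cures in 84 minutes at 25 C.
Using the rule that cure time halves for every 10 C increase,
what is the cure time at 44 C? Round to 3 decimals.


Factor = 2^((44 - 25) / 10) = 3.7321
Cure time = 84 / 3.7321
= 22.507 minutes

22.507


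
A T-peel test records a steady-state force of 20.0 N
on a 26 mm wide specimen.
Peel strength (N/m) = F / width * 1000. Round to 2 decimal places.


Peel strength = 20.0 / 26 * 1000
= 769.23 N/m

769.23


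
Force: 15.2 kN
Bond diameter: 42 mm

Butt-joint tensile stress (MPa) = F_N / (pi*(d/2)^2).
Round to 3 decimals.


F_N = 15.2 * 1000 = 15200.0 N
A = pi*(21.0)^2 = 1385.4424 mm^2
stress = 15200.0 / 1385.4424 = 10.971 MPa

10.971


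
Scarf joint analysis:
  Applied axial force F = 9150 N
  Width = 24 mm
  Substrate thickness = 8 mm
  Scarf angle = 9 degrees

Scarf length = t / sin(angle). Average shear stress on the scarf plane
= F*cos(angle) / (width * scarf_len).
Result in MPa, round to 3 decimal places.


Scarf length = 8 / sin(9 deg) = 51.1396 mm
cos(9 deg) = 0.987688
Shear = 9150 * 0.987688 / (24 * 51.1396)
= 7.363 MPa

7.363


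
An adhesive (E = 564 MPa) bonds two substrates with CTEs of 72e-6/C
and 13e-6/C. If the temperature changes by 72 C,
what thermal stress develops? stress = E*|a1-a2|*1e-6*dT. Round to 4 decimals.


Stress = 564 * |72 - 13| * 1e-6 * 72
= 2.3959 MPa

2.3959


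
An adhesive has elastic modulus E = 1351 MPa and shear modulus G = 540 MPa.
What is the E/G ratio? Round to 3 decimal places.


E/G = 1351 / 540 = 2.502

2.502


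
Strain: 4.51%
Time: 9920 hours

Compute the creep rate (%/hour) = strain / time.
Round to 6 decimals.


Creep rate = 4.51 / 9920
= 0.000455 %/h

0.000455


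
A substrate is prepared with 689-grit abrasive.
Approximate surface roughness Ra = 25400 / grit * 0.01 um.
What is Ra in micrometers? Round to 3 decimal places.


Ra = 25400 / 689 * 0.01 = 0.369 um

0.369


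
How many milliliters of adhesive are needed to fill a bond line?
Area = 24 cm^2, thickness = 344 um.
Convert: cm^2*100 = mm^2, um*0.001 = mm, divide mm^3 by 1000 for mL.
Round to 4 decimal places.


= (24 * 100) * (344 * 0.001) / 1000
= 0.8256 mL

0.8256


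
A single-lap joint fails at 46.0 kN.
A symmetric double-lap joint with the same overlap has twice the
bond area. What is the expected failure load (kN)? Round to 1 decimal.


Double-lap load = 2 * 46.0 = 92.0 kN

92.0


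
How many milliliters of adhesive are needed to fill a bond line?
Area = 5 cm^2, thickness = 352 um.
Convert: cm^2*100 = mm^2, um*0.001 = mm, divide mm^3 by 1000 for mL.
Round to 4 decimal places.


= (5 * 100) * (352 * 0.001) / 1000
= 0.1760 mL

0.1760
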